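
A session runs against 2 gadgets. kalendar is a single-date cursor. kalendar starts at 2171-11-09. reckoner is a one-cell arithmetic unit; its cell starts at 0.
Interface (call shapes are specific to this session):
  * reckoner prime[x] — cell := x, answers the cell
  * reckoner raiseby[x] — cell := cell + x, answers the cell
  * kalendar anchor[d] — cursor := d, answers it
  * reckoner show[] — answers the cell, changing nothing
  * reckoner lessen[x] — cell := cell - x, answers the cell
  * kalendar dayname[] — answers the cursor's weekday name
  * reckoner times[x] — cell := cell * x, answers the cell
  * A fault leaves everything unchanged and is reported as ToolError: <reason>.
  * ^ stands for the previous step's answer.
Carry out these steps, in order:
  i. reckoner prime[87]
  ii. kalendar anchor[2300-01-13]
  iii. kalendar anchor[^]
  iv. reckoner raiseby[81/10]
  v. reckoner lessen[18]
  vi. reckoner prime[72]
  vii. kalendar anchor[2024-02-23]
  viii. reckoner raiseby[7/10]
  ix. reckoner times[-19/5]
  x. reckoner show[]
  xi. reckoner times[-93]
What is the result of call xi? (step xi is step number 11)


-> reckoner prime(x: 87)
<- 87
-> kalendar anchor(d: 2300-01-13)
<- 2300-01-13
-> kalendar anchor(d: ^)
<- 2300-01-13
-> reckoner raiseby(x: 81/10)
<- 951/10
-> reckoner lessen(x: 18)
<- 771/10
-> reckoner prime(x: 72)
<- 72
-> kalendar anchor(d: 2024-02-23)
<- 2024-02-23
-> reckoner raiseby(x: 7/10)
<- 727/10
-> reckoner times(x: -19/5)
<- -13813/50
-> reckoner show()
<- -13813/50
-> reckoner times(x: -93)
<- 1284609/50

Answer: 1284609/50


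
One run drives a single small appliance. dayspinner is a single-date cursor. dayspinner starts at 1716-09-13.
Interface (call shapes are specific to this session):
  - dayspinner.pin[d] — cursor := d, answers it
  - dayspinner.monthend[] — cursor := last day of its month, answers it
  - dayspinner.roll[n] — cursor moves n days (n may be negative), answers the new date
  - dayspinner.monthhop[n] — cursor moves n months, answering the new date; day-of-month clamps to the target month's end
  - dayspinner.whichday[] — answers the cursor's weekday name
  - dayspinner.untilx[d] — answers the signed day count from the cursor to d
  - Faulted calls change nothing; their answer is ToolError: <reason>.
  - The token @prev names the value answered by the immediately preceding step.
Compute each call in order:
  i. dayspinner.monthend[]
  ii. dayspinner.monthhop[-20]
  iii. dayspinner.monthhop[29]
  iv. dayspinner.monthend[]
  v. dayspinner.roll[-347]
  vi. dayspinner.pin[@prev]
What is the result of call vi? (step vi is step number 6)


Answer: 1716-07-18

Derivation:
! monthend() => 1716-09-30
! monthhop(n='-20') => 1715-01-30
! monthhop(n='29') => 1717-06-30
! monthend() => 1717-06-30
! roll(n='-347') => 1716-07-18
! pin(d='@prev') => 1716-07-18


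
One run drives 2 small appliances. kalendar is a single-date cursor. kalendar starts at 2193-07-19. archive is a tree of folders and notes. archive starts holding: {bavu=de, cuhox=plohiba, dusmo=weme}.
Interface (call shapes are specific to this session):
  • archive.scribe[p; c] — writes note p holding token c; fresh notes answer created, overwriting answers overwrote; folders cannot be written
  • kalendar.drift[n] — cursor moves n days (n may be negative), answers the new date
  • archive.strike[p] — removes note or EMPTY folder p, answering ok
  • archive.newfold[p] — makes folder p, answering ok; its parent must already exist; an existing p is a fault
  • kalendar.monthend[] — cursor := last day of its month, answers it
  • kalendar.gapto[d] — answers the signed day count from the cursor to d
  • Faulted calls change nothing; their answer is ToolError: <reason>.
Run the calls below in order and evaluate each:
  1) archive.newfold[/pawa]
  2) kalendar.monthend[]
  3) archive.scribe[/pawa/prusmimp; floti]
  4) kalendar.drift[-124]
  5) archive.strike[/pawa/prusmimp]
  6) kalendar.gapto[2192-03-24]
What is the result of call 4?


Act: newfold[p: /pawa]
Obs: ok
Act: monthend[]
Obs: 2193-07-31
Act: scribe[p: /pawa/prusmimp; c: floti]
Obs: created
Act: drift[n: -124]
Obs: 2193-03-29
Act: strike[p: /pawa/prusmimp]
Obs: ok
Act: gapto[d: 2192-03-24]
Obs: -370

Answer: 2193-03-29


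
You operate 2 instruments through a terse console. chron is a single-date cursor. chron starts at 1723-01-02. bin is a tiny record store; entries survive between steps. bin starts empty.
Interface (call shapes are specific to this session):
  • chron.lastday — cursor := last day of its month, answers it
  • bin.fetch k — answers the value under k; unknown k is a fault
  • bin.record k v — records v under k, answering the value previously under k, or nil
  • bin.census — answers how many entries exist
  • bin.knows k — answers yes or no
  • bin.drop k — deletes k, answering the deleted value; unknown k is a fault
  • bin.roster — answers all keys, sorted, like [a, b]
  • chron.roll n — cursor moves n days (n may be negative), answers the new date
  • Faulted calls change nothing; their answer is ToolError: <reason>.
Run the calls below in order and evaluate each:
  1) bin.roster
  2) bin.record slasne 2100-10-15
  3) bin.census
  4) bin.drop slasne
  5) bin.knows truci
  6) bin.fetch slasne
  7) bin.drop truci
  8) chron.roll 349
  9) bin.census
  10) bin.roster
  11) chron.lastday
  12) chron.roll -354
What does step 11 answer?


Calling bin.roster, — result: [].
Now I run bin.record(k: slasne, v: 2100-10-15), and get nil.
Now I run bin.census(), → 1.
Then bin.drop(k: slasne), which returns 2100-10-15.
I try bin.knows(k: truci), yielding no.
Now I run bin.fetch(k: slasne), yielding ToolError: no such key slasne.
Calling bin.drop(k: truci): ToolError: no such key truci.
Then chron.roll(n: 349), and see 1723-12-17.
I call bin.census(), and see 0.
I run bin.roster, which returns [].
Calling chron.lastday(), and get 1723-12-31.
Invoking chron.roll(n: -354), → 1723-01-11.

Answer: 1723-12-31


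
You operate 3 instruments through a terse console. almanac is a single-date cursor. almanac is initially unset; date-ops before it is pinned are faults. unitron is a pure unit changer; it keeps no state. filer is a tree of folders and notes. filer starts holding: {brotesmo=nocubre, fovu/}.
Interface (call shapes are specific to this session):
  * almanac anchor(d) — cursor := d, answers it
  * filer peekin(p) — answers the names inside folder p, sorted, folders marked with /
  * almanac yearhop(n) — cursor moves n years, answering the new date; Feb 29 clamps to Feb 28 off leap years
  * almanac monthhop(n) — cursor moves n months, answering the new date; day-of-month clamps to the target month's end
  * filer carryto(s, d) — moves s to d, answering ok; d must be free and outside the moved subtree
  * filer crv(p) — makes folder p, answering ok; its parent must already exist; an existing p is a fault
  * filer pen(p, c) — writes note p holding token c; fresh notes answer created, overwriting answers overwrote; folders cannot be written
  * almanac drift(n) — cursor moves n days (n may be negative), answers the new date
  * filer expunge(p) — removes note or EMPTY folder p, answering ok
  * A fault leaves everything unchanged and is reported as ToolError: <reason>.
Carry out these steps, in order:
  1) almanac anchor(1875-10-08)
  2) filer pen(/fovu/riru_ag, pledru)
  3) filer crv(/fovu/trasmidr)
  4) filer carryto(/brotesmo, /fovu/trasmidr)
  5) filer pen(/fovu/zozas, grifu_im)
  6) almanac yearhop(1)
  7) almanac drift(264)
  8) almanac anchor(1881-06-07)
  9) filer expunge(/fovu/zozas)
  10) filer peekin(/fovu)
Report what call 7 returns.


[in] almanac anchor d='1875-10-08'
[out] 1875-10-08
[in] filer pen p='/fovu/riru_ag' c='pledru'
[out] created
[in] filer crv p='/fovu/trasmidr'
[out] ok
[in] filer carryto s='/brotesmo' d='/fovu/trasmidr'
[out] ToolError: exists
[in] filer pen p='/fovu/zozas' c='grifu_im'
[out] created
[in] almanac yearhop n='1'
[out] 1876-10-08
[in] almanac drift n='264'
[out] 1877-06-29
[in] almanac anchor d='1881-06-07'
[out] 1881-06-07
[in] filer expunge p='/fovu/zozas'
[out] ok
[in] filer peekin p='/fovu'
[out] [riru_ag, trasmidr/]

Answer: 1877-06-29


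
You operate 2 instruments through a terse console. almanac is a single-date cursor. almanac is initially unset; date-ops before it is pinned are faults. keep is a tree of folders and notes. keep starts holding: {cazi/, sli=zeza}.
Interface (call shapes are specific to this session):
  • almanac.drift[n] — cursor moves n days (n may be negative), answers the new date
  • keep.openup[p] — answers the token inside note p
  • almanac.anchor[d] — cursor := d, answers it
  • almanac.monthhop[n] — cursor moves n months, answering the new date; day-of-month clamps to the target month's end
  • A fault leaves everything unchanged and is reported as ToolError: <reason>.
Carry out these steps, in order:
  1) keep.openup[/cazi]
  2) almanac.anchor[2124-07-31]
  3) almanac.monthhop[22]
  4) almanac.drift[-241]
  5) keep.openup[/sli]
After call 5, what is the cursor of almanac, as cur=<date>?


·→ openup(p='/cazi')
·← ToolError: is a directory
·→ anchor(d='2124-07-31')
·← 2124-07-31
·→ monthhop(n='22')
·← 2126-05-31
·→ drift(n='-241')
·← 2125-10-02
·→ openup(p='/sli')
·← zeza

Answer: cur=2125-10-02


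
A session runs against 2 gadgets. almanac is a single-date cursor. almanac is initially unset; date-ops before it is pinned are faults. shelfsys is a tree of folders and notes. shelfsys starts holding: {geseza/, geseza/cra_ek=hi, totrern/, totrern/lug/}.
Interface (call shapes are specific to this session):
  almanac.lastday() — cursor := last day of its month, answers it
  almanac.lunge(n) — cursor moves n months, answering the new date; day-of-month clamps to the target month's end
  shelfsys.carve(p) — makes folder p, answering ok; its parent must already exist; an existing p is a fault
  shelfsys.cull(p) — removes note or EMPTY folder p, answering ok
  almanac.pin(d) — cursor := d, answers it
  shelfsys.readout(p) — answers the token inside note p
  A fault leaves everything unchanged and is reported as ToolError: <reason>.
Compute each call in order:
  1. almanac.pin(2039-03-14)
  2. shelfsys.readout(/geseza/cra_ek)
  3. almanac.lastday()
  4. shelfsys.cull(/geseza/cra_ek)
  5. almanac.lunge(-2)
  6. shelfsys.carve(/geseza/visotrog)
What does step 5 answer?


Now I run almanac.pin passing 2039-03-14, → 2039-03-14.
I try shelfsys.readout passing /geseza/cra_ek, which returns hi.
Invoking almanac.lastday(), yielding 2039-03-31.
I run shelfsys.cull passing /geseza/cra_ek, and get ok.
Calling almanac.lunge passing -2, yielding 2039-01-31.
Then shelfsys.carve passing /geseza/visotrog, giving ok.

Answer: 2039-01-31


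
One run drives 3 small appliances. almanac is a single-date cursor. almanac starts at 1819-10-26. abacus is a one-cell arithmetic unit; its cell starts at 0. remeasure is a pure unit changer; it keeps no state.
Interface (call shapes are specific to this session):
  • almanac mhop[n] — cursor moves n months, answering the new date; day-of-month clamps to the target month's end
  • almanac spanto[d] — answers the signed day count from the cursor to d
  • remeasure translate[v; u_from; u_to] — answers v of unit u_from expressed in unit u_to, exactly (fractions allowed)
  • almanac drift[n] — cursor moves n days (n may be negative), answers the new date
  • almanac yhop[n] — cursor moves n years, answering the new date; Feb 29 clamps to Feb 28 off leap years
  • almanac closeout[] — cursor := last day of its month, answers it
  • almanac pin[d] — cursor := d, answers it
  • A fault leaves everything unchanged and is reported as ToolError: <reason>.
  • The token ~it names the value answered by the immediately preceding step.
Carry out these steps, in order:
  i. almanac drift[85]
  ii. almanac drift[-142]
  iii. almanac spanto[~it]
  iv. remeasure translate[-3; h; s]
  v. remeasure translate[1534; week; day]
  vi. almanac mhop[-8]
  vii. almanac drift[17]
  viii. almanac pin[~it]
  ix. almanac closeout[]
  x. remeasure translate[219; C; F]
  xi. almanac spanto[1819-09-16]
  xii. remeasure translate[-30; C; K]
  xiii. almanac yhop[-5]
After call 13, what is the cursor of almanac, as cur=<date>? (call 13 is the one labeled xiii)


CALL almanac drift[n='85']
RET  1820-01-19
CALL almanac drift[n='-142']
RET  1819-08-30
CALL almanac spanto[d='~it']
RET  0
CALL remeasure translate[v='-3'; u_from='h'; u_to='s']
RET  -10800
CALL remeasure translate[v='1534'; u_from='week'; u_to='day']
RET  10738
CALL almanac mhop[n='-8']
RET  1818-12-30
CALL almanac drift[n='17']
RET  1819-01-16
CALL almanac pin[d='~it']
RET  1819-01-16
CALL almanac closeout[]
RET  1819-01-31
CALL remeasure translate[v='219'; u_from='C'; u_to='F']
RET  2131/5
CALL almanac spanto[d='1819-09-16']
RET  228
CALL remeasure translate[v='-30'; u_from='C'; u_to='K']
RET  4863/20
CALL almanac yhop[n='-5']
RET  1814-01-31

Answer: cur=1814-01-31


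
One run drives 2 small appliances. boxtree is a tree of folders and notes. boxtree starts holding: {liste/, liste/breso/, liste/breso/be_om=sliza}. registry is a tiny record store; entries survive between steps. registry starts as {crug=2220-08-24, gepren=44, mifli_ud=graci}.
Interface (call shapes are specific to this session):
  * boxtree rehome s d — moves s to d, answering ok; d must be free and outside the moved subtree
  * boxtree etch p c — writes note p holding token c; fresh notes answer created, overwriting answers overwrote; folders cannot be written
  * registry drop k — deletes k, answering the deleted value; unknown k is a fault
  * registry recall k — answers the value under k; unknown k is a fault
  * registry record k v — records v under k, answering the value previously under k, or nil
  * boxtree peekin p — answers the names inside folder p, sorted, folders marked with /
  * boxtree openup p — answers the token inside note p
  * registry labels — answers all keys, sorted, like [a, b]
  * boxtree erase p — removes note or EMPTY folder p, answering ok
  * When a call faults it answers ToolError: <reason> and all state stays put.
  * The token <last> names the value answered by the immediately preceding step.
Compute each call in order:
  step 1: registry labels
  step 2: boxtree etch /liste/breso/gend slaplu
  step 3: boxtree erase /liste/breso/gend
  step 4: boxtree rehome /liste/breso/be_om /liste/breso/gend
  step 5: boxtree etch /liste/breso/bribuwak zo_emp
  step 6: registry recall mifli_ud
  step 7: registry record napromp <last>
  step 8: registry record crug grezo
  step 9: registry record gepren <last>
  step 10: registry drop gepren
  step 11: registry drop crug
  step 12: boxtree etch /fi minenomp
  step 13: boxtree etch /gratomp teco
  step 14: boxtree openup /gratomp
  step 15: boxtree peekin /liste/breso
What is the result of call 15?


·→ registry labels()
·← [crug, gepren, mifli_ud]
·→ boxtree etch(p=/liste/breso/gend, c=slaplu)
·← created
·→ boxtree erase(p=/liste/breso/gend)
·← ok
·→ boxtree rehome(s=/liste/breso/be_om, d=/liste/breso/gend)
·← ok
·→ boxtree etch(p=/liste/breso/bribuwak, c=zo_emp)
·← created
·→ registry recall(k=mifli_ud)
·← graci
·→ registry record(k=napromp, v=<last>)
·← nil
·→ registry record(k=crug, v=grezo)
·← 2220-08-24
·→ registry record(k=gepren, v=<last>)
·← 44
·→ registry drop(k=gepren)
·← 2220-08-24
·→ registry drop(k=crug)
·← grezo
·→ boxtree etch(p=/fi, c=minenomp)
·← created
·→ boxtree etch(p=/gratomp, c=teco)
·← created
·→ boxtree openup(p=/gratomp)
·← teco
·→ boxtree peekin(p=/liste/breso)
·← [bribuwak, gend]

Answer: [bribuwak, gend]


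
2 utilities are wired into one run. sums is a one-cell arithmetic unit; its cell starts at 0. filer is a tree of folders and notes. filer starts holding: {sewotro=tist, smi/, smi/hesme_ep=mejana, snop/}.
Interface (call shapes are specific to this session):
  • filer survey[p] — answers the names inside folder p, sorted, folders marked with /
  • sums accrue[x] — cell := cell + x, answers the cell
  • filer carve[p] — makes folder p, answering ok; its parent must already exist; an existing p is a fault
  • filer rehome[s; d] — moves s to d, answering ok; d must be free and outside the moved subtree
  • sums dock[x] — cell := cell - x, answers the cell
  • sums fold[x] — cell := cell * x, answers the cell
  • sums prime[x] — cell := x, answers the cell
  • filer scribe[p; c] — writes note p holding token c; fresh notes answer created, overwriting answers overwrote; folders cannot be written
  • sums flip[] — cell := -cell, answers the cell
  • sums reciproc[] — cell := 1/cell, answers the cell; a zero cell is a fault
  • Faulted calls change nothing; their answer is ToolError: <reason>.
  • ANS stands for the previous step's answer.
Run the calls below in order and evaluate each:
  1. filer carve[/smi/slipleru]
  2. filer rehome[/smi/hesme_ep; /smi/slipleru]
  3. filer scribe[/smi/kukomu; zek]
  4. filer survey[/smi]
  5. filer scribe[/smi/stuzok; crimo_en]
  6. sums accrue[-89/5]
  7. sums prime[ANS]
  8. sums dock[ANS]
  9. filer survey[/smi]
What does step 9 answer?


Answer: [hesme_ep, kukomu, slipleru/, stuzok]

Derivation:
// 1. filer carve(p→/smi/slipleru) == ok
// 2. filer rehome(s→/smi/hesme_ep, d→/smi/slipleru) == ToolError: exists
// 3. filer scribe(p→/smi/kukomu, c→zek) == created
// 4. filer survey(p→/smi) == [hesme_ep, kukomu, slipleru/]
// 5. filer scribe(p→/smi/stuzok, c→crimo_en) == created
// 6. sums accrue(x→-89/5) == -89/5
// 7. sums prime(x→ANS) == -89/5
// 8. sums dock(x→ANS) == 0
// 9. filer survey(p→/smi) == [hesme_ep, kukomu, slipleru/, stuzok]


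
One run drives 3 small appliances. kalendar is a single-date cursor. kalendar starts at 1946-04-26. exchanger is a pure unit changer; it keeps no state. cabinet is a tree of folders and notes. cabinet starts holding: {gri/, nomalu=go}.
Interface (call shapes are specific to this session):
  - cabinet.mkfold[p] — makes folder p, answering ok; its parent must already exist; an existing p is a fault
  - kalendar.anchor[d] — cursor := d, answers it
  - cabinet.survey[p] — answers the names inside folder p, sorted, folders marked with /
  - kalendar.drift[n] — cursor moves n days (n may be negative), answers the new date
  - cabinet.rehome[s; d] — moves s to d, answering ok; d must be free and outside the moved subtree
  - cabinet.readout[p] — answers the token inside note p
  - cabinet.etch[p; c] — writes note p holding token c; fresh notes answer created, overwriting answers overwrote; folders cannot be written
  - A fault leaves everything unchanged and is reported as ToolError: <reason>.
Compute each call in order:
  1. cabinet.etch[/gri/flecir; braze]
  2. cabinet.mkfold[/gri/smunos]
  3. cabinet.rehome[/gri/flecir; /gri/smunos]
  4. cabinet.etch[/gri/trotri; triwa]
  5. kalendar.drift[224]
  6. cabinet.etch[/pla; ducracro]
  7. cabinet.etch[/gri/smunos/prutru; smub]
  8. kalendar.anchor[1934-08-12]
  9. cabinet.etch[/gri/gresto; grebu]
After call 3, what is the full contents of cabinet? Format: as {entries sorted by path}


-> cabinet.etch(p='/gri/flecir', c='braze')
<- created
-> cabinet.mkfold(p='/gri/smunos')
<- ok
-> cabinet.rehome(s='/gri/flecir', d='/gri/smunos')
<- ToolError: exists
-> cabinet.etch(p='/gri/trotri', c='triwa')
<- created
-> kalendar.drift(n='224')
<- 1946-12-06
-> cabinet.etch(p='/pla', c='ducracro')
<- created
-> cabinet.etch(p='/gri/smunos/prutru', c='smub')
<- created
-> kalendar.anchor(d='1934-08-12')
<- 1934-08-12
-> cabinet.etch(p='/gri/gresto', c='grebu')
<- created

Answer: {gri/, gri/flecir=braze, gri/smunos/, nomalu=go}


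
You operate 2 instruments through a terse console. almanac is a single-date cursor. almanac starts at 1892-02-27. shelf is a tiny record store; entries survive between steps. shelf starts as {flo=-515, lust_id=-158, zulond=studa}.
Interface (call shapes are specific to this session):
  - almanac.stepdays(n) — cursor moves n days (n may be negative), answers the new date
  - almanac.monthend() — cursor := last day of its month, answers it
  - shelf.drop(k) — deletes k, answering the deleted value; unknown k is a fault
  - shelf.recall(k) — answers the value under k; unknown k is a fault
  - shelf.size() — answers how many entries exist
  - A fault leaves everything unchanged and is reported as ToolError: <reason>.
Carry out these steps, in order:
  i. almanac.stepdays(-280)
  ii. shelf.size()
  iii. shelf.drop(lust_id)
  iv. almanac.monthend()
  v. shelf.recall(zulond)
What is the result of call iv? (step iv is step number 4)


Answer: 1891-05-31

Derivation:
> almanac.stepdays -280
[out] 1891-05-23
> shelf.size
[out] 3
> shelf.drop lust_id
[out] -158
> almanac.monthend
[out] 1891-05-31
> shelf.recall zulond
[out] studa


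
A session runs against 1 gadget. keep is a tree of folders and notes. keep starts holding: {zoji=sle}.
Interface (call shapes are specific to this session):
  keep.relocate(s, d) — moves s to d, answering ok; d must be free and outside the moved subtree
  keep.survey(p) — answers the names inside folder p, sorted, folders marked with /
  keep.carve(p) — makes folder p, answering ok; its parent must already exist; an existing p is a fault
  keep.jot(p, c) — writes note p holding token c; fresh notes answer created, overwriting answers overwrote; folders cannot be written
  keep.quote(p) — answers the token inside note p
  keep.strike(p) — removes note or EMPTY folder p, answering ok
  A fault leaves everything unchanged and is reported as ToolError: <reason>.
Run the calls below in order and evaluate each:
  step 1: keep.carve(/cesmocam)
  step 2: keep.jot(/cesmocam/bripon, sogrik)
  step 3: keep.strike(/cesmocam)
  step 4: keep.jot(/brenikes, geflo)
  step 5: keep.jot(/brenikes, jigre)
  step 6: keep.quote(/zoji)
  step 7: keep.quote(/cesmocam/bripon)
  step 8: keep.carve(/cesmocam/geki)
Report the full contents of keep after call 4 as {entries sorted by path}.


// carve(/cesmocam) => ok
// jot(/cesmocam/bripon, sogrik) => created
// strike(/cesmocam) => ToolError: not empty
// jot(/brenikes, geflo) => created
// jot(/brenikes, jigre) => overwrote
// quote(/zoji) => sle
// quote(/cesmocam/bripon) => sogrik
// carve(/cesmocam/geki) => ok

Answer: {brenikes=geflo, cesmocam/, cesmocam/bripon=sogrik, zoji=sle}


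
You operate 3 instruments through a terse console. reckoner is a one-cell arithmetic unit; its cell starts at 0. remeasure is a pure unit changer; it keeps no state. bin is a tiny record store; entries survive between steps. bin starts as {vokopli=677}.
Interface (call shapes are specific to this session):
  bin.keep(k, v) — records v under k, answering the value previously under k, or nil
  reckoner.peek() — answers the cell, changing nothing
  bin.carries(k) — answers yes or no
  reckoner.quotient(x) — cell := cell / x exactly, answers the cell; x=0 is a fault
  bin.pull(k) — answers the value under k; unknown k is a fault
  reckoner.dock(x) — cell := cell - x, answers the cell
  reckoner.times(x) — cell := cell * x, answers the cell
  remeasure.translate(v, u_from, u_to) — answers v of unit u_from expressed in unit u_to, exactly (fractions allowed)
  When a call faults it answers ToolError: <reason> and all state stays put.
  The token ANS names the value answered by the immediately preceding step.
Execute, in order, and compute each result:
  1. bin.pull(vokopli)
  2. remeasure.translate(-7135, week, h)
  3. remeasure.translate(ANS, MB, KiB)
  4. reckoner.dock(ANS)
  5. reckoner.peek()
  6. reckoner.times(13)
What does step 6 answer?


·→ pull(k: vokopli)
·← 677
·→ translate(v: -7135, u_from: week, u_to: h)
·← -1198680
·→ translate(v: ANS, u_from: MB, u_to: KiB)
·← -2341171875/2
·→ dock(x: ANS)
·← 2341171875/2
·→ peek()
·← 2341171875/2
·→ times(x: 13)
·← 30435234375/2

Answer: 30435234375/2


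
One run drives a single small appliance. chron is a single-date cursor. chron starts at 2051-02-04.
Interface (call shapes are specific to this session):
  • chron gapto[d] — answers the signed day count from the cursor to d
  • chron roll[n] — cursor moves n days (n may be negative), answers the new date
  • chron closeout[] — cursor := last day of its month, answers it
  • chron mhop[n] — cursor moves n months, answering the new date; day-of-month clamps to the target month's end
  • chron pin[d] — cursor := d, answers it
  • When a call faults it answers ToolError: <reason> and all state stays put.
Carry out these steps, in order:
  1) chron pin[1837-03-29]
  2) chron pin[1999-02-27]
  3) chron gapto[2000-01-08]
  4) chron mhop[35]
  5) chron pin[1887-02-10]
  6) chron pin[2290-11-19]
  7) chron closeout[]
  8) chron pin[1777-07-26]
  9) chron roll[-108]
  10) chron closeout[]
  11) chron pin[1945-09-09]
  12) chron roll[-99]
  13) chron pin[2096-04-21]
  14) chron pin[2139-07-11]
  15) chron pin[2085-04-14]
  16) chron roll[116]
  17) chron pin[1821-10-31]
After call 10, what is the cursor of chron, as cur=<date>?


! 1. chron pin(d=1837-03-29) ~> 1837-03-29
! 2. chron pin(d=1999-02-27) ~> 1999-02-27
! 3. chron gapto(d=2000-01-08) ~> 315
! 4. chron mhop(n=35) ~> 2002-01-27
! 5. chron pin(d=1887-02-10) ~> 1887-02-10
! 6. chron pin(d=2290-11-19) ~> 2290-11-19
! 7. chron closeout() ~> 2290-11-30
! 8. chron pin(d=1777-07-26) ~> 1777-07-26
! 9. chron roll(n=-108) ~> 1777-04-09
! 10. chron closeout() ~> 1777-04-30
! 11. chron pin(d=1945-09-09) ~> 1945-09-09
! 12. chron roll(n=-99) ~> 1945-06-02
! 13. chron pin(d=2096-04-21) ~> 2096-04-21
! 14. chron pin(d=2139-07-11) ~> 2139-07-11
! 15. chron pin(d=2085-04-14) ~> 2085-04-14
! 16. chron roll(n=116) ~> 2085-08-08
! 17. chron pin(d=1821-10-31) ~> 1821-10-31

Answer: cur=1777-04-30


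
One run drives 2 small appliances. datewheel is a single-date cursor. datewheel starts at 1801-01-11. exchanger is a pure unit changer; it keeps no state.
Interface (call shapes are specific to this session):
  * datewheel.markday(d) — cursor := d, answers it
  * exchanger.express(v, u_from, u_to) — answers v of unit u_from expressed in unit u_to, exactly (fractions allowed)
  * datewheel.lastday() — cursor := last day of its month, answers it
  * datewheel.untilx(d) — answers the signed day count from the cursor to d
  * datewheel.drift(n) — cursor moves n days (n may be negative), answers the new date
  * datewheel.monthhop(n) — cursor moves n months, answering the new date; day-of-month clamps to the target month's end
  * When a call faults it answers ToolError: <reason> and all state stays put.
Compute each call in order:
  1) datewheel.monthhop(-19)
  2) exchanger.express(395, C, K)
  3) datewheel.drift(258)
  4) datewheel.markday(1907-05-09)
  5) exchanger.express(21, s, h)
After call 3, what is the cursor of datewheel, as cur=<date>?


Now I run datewheel.monthhop using n→-19, yielding 1799-06-11.
I call exchanger.express using v→395, u_from→C, u_to→K, giving 13363/20.
I try datewheel.drift using n→258, → 1800-02-24.
Next I call datewheel.markday using d→1907-05-09, yielding 1907-05-09.
Now I run exchanger.express using v→21, u_from→s, u_to→h, giving 7/1200.

Answer: cur=1800-02-24


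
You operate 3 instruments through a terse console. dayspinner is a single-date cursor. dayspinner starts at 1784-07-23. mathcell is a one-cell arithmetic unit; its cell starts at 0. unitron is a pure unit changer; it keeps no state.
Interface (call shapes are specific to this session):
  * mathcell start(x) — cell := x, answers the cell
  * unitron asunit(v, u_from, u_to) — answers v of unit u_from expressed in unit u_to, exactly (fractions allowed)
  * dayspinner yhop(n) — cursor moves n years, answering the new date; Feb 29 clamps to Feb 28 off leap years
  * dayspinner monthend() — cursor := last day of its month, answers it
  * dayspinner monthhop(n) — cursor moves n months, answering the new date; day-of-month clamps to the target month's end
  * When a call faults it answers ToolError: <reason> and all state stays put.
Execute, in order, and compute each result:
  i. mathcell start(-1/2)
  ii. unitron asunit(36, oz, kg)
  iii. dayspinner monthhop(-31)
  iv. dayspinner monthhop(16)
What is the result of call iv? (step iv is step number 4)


Answer: 1783-04-23

Derivation:
-- 1. mathcell start(-1/2) : -1/2
-- 2. unitron asunit(36, oz, kg) : 408233133/400000000
-- 3. dayspinner monthhop(-31) : 1781-12-23
-- 4. dayspinner monthhop(16) : 1783-04-23


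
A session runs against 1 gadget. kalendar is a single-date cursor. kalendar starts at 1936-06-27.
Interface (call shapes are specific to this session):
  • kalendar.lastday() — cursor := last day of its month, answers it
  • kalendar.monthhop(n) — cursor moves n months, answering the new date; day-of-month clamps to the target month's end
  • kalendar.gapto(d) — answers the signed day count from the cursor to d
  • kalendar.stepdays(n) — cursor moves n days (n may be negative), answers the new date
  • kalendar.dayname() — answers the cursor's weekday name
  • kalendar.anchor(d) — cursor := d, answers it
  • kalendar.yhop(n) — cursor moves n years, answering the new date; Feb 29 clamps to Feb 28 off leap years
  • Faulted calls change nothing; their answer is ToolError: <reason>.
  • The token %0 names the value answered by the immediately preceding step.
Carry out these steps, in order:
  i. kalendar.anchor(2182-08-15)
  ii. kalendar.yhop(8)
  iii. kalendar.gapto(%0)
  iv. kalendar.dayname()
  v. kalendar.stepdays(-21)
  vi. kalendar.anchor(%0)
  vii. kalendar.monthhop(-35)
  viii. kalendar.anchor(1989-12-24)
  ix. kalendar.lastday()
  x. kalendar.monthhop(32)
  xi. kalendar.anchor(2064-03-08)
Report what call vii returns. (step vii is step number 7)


CALL kalendar.anchor[d: 2182-08-15]
RET  2182-08-15
CALL kalendar.yhop[n: 8]
RET  2190-08-15
CALL kalendar.gapto[d: %0]
RET  0
CALL kalendar.dayname[]
RET  Sunday
CALL kalendar.stepdays[n: -21]
RET  2190-07-25
CALL kalendar.anchor[d: %0]
RET  2190-07-25
CALL kalendar.monthhop[n: -35]
RET  2187-08-25
CALL kalendar.anchor[d: 1989-12-24]
RET  1989-12-24
CALL kalendar.lastday[]
RET  1989-12-31
CALL kalendar.monthhop[n: 32]
RET  1992-08-31
CALL kalendar.anchor[d: 2064-03-08]
RET  2064-03-08

Answer: 2187-08-25


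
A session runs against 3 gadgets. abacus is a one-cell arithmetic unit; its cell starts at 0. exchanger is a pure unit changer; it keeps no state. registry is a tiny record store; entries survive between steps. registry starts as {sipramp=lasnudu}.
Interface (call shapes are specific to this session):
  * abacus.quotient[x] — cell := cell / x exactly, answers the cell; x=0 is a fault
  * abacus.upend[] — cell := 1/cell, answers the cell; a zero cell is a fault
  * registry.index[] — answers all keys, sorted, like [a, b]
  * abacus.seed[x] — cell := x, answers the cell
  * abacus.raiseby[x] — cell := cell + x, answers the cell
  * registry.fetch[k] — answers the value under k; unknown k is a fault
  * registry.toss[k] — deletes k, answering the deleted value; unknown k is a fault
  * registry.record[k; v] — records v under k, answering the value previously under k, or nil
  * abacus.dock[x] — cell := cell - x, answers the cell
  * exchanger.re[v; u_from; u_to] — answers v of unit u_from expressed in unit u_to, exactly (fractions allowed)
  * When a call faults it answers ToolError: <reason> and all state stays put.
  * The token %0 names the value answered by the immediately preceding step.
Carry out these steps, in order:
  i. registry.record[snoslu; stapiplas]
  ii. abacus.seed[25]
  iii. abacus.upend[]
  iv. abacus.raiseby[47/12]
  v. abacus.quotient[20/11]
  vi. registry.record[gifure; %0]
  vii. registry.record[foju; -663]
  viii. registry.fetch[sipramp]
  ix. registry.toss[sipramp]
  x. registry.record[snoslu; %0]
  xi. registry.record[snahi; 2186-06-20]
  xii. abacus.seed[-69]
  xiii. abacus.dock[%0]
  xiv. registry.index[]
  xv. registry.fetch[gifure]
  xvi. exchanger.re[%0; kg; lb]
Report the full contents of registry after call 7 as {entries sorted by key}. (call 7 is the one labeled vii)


Answer: {foju=-663, gifure=13057/6000, sipramp=lasnudu, snoslu=stapiplas}

Derivation:
→ record(k='snoslu', v='stapiplas')
← nil
→ seed(x='25')
← 25
→ upend()
← 1/25
→ raiseby(x='47/12')
← 1187/300
→ quotient(x='20/11')
← 13057/6000
→ record(k='gifure', v='%0')
← nil
→ record(k='foju', v='-663')
← nil
→ fetch(k='sipramp')
← lasnudu
→ toss(k='sipramp')
← lasnudu
→ record(k='snoslu', v='%0')
← stapiplas
→ record(k='snahi', v='2186-06-20')
← nil
→ seed(x='-69')
← -69
→ dock(x='%0')
← 0
→ index()
← [foju, gifure, snahi, snoslu]
→ fetch(k='gifure')
← 13057/6000
→ re(v='%0', u_from='kg', u_to='lb')
← 59350000/12370701


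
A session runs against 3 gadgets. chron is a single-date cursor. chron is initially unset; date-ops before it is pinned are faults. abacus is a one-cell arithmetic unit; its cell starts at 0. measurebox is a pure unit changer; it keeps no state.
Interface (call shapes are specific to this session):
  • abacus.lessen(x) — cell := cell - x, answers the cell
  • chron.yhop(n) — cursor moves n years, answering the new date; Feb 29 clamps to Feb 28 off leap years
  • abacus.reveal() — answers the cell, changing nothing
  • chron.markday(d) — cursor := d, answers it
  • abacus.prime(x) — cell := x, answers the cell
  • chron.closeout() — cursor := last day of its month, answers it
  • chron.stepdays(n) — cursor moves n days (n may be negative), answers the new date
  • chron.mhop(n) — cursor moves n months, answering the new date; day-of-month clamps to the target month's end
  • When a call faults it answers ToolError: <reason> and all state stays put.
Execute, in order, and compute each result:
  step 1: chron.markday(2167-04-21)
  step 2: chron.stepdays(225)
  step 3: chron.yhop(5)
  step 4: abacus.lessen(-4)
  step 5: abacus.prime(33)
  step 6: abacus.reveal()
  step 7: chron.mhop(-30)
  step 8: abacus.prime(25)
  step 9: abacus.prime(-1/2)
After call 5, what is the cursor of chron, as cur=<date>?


Answer: cur=2172-12-02

Derivation:
>> chron.markday(d=2167-04-21)
<< 2167-04-21
>> chron.stepdays(n=225)
<< 2167-12-02
>> chron.yhop(n=5)
<< 2172-12-02
>> abacus.lessen(x=-4)
<< 4
>> abacus.prime(x=33)
<< 33
>> abacus.reveal()
<< 33
>> chron.mhop(n=-30)
<< 2170-06-02
>> abacus.prime(x=25)
<< 25
>> abacus.prime(x=-1/2)
<< -1/2


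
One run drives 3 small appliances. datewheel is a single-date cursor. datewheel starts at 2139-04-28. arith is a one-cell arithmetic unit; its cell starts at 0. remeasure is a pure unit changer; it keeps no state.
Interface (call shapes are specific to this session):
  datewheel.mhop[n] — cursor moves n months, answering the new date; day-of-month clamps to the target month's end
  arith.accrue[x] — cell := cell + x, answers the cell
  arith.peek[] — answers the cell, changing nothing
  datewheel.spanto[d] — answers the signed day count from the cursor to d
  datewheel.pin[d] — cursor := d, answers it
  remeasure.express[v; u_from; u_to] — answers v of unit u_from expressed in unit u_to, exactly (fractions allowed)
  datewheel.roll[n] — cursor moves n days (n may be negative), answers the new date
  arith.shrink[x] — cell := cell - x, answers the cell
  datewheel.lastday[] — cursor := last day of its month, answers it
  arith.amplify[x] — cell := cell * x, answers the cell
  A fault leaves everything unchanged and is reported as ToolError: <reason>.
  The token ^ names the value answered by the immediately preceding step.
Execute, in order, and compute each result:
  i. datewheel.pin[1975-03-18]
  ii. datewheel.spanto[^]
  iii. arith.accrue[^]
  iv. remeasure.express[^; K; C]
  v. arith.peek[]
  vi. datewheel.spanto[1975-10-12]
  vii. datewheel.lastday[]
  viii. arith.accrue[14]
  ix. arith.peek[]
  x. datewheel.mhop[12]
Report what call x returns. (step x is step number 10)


$ pin d=1975-03-18
= 1975-03-18
$ spanto d=^
= 0
$ accrue x=^
= 0
$ express v=^ u_from=K u_to=C
= -5463/20
$ peek
= 0
$ spanto d=1975-10-12
= 208
$ lastday
= 1975-03-31
$ accrue x=14
= 14
$ peek
= 14
$ mhop n=12
= 1976-03-31

Answer: 1976-03-31


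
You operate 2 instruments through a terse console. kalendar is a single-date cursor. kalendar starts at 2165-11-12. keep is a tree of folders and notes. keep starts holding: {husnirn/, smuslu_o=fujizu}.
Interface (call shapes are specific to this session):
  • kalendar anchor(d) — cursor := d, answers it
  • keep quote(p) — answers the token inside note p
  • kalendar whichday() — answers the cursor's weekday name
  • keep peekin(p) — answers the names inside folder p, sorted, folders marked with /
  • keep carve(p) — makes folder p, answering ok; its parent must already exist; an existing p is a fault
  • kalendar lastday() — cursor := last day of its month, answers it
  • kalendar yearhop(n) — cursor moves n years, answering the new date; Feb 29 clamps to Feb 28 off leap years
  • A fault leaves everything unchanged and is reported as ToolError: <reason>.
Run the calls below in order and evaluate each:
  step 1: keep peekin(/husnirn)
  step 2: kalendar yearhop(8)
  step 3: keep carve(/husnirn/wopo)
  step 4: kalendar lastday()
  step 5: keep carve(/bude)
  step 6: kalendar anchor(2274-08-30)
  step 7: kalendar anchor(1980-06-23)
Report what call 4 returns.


$ keep peekin p→/husnirn
[out] []
$ kalendar yearhop n→8
[out] 2173-11-12
$ keep carve p→/husnirn/wopo
[out] ok
$ kalendar lastday
[out] 2173-11-30
$ keep carve p→/bude
[out] ok
$ kalendar anchor d→2274-08-30
[out] 2274-08-30
$ kalendar anchor d→1980-06-23
[out] 1980-06-23

Answer: 2173-11-30


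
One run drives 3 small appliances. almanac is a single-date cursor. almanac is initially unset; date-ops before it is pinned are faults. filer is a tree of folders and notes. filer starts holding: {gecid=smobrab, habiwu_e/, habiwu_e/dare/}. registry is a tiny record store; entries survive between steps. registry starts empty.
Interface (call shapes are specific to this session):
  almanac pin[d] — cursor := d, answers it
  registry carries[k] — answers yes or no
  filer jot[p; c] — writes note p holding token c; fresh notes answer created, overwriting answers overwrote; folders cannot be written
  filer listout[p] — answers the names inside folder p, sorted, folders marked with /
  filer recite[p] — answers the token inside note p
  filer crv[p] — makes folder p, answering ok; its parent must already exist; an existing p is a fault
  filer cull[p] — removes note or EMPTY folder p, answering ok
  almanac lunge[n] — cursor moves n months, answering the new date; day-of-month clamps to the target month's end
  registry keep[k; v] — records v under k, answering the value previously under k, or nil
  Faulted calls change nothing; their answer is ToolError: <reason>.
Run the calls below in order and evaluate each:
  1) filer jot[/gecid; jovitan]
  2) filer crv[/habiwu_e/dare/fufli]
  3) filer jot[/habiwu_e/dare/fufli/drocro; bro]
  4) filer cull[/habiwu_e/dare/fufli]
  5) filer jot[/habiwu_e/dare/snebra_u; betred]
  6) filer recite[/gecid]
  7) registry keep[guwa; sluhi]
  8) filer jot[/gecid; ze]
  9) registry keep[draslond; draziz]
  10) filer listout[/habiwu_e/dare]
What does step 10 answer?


! 1. filer jot(/gecid, jovitan) => overwrote
! 2. filer crv(/habiwu_e/dare/fufli) => ok
! 3. filer jot(/habiwu_e/dare/fufli/drocro, bro) => created
! 4. filer cull(/habiwu_e/dare/fufli) => ToolError: not empty
! 5. filer jot(/habiwu_e/dare/snebra_u, betred) => created
! 6. filer recite(/gecid) => jovitan
! 7. registry keep(guwa, sluhi) => nil
! 8. filer jot(/gecid, ze) => overwrote
! 9. registry keep(draslond, draziz) => nil
! 10. filer listout(/habiwu_e/dare) => [fufli/, snebra_u]

Answer: [fufli/, snebra_u]


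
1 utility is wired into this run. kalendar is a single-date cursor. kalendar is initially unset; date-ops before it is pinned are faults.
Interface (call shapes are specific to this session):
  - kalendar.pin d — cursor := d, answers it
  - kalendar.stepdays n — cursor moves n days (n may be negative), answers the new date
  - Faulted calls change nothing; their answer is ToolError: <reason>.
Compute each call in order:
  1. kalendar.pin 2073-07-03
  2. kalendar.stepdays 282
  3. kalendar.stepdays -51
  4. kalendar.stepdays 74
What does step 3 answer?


Answer: 2074-02-19

Derivation:
Calling pin using d=2073-07-03, — result: 2073-07-03.
Calling stepdays using n=282, and see 2074-04-11.
I invoke stepdays using n=-51, — result: 2074-02-19.
I try stepdays using n=74: 2074-05-04.
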